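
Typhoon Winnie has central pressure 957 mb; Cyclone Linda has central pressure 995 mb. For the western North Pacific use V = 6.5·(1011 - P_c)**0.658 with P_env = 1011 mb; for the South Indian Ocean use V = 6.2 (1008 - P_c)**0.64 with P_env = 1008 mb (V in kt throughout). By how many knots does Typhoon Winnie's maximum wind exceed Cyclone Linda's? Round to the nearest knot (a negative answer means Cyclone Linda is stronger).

Typhoon Winnie: ΔP = 54; V ≈ 6.5 × 54^0.658 ≈ 89.71 kt.
Cyclone Linda: ΔP = 13; V ≈ 6.2 × 13^0.64 ≈ 32.01 kt.
Difference ≈ 89.71 − 32.01 = 57.70 → 58 kt.

58 kt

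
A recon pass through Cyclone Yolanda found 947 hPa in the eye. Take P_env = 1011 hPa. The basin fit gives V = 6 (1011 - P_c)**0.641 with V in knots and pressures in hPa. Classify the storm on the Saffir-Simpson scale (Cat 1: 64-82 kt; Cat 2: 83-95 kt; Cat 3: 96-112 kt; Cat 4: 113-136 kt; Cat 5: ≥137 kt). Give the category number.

2

ΔP = 1011 − 947 = 64 hPa.
V ≈ 6 × 64^0.641 = 6 × 14.38 ≈ 86 kt.
86 kt falls in the Category 2 band.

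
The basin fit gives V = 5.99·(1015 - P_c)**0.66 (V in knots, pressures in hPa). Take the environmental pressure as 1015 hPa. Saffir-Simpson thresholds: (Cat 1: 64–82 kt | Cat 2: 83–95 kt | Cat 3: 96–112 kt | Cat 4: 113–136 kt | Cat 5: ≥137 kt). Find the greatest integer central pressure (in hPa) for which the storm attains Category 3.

Category 3 begins at V = 96 kt.
Required ΔP = (96/5.99)^(1/0.66) = 16.027^1.515 ≈ 66.91 hPa.
P_c ≤ 1015 − 66.91 = 948.09, so the highest integer P_c is 948 hPa.

948 hPa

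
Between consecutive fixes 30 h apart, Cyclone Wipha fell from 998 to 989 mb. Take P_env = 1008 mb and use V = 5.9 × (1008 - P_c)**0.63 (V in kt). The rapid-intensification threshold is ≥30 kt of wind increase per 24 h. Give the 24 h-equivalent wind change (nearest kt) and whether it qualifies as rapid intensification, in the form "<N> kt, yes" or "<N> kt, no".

10 kt, no

V₁: ΔP = 10, V ≈ 5.9 × 10^0.63 ≈ 25.17 kt.
V₂: ΔP = 19, V ≈ 5.9 × 19^0.63 ≈ 37.71 kt.
ΔV over 30 h = 12.54 kt → 24 h equivalent = 12.54 × 24/30 ≈ 10.03 kt.
10 kt < 30 kt ⇒ not rapid intensification.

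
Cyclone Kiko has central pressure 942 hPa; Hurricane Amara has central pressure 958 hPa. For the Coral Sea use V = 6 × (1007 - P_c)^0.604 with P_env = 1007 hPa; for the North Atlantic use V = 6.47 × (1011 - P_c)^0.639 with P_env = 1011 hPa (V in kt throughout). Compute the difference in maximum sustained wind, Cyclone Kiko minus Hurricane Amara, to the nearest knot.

-7 kt

Cyclone Kiko: ΔP = 65; V ≈ 6 × 65^0.604 ≈ 74.67 kt.
Hurricane Amara: ΔP = 53; V ≈ 6.47 × 53^0.639 ≈ 81.79 kt.
Difference ≈ 74.67 − 81.79 = -7.12 → -7 kt.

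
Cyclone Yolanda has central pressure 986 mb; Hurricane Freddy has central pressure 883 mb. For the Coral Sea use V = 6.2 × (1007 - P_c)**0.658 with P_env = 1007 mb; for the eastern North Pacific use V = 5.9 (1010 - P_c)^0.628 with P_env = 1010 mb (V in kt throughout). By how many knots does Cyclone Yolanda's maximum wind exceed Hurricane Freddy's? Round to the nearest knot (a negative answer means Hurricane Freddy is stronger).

-78 kt

Cyclone Yolanda: ΔP = 21; V ≈ 6.2 × 21^0.658 ≈ 45.96 kt.
Hurricane Freddy: ΔP = 127; V ≈ 5.9 × 127^0.628 ≈ 123.61 kt.
Difference ≈ 45.96 − 123.61 = -77.65 → -78 kt.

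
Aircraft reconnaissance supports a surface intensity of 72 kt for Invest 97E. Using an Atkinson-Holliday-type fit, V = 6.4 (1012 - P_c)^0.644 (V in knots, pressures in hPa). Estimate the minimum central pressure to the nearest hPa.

ΔP = (V / 6.4)^(1/0.644) = (72/6.4)^1.553.
72/6.4 = 11.250; 11.250^1.553 ≈ 42.88 hPa.
P_c = 1012 − 42.88 = 969.12 ≈ 969 hPa.

969 hPa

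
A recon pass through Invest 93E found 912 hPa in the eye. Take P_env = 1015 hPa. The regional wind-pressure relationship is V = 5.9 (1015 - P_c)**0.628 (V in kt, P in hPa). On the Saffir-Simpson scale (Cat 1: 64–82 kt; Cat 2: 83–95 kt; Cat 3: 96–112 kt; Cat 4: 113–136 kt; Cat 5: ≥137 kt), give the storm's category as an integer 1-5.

3

ΔP = 1015 − 912 = 103 hPa.
V ≈ 5.9 × 103^0.628 = 5.9 × 18.37 ≈ 108 kt.
108 kt falls in the Category 3 band.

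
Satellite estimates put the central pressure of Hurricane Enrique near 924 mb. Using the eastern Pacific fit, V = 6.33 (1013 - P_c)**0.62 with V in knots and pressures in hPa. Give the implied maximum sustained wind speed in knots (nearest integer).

ΔP = 1013 − 924 = 89 mb.
89^0.62 ≈ 16.167.
V ≈ 6.33 × 16.167 ≈ 102.3 kt.

102 kt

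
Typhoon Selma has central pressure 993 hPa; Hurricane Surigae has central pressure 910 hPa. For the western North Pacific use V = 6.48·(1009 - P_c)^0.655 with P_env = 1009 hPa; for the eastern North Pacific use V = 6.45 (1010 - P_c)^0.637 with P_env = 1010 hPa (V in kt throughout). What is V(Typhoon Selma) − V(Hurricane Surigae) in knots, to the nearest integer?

Typhoon Selma: ΔP = 16; V ≈ 6.48 × 16^0.655 ≈ 39.84 kt.
Hurricane Surigae: ΔP = 100; V ≈ 6.45 × 100^0.637 ≈ 121.22 kt.
Difference ≈ 39.84 − 121.22 = -81.38 → -81 kt.

-81 kt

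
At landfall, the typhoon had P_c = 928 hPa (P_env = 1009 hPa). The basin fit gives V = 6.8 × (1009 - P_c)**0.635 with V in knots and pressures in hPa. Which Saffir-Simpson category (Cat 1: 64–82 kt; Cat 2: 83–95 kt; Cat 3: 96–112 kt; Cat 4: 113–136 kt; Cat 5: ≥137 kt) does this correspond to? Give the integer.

ΔP = 1009 − 928 = 81 hPa.
V ≈ 6.8 × 81^0.635 = 6.8 × 16.29 ≈ 111 kt.
111 kt falls in the Category 3 band.

3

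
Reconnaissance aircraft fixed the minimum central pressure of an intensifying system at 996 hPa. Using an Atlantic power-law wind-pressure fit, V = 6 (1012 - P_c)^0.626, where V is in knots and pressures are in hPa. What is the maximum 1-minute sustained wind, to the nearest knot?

34 kt

ΔP = 1012 − 996 = 16 hPa.
16^0.626 ≈ 5.673.
V ≈ 6 × 5.673 ≈ 34.0 kt.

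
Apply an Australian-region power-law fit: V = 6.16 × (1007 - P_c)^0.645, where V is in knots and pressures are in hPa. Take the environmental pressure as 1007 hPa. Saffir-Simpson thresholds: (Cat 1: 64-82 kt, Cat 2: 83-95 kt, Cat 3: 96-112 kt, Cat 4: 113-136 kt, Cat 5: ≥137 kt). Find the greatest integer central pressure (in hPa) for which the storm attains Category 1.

Category 1 begins at V = 64 kt.
Required ΔP = (64/6.16)^(1/0.645) = 10.390^1.550 ≈ 37.68 hPa.
P_c ≤ 1007 − 37.68 = 969.32, so the highest integer P_c is 969 hPa.

969 hPa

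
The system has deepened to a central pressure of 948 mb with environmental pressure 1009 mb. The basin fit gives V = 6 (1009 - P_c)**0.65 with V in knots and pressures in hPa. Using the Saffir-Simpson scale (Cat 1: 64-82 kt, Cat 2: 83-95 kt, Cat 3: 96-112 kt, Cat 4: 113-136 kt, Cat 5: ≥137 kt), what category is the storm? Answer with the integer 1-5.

2

ΔP = 1009 − 948 = 61 mb.
V ≈ 6 × 61^0.65 = 6 × 14.47 ≈ 87 kt.
87 kt falls in the Category 2 band.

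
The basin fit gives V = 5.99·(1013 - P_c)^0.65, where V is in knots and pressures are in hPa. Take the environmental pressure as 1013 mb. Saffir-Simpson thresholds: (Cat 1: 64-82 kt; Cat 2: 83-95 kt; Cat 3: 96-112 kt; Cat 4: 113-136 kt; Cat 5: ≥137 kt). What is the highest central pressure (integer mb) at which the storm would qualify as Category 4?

Category 4 begins at V = 113 kt.
Required ΔP = (113/5.99)^(1/0.65) = 18.865^1.538 ≈ 91.74 mb.
P_c ≤ 1013 − 91.74 = 921.26, so the highest integer P_c is 921 mb.

921 mb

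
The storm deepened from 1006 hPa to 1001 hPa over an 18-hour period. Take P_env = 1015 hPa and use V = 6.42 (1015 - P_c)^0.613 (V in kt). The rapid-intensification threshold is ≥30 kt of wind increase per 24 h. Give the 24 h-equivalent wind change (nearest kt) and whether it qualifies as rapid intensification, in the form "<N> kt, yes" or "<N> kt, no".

V₁: ΔP = 9, V ≈ 6.42 × 9^0.613 ≈ 24.69 kt.
V₂: ΔP = 14, V ≈ 6.42 × 14^0.613 ≈ 32.37 kt.
ΔV over 18 h = 7.68 kt → 24 h equivalent = 7.68 × 24/18 ≈ 10.24 kt.
10 kt < 30 kt ⇒ not rapid intensification.

10 kt, no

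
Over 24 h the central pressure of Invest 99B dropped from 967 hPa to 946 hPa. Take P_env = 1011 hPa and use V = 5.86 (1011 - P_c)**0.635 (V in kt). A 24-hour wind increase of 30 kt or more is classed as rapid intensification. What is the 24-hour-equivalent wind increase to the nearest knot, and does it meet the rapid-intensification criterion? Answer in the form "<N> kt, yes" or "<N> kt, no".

V₁: ΔP = 44, V ≈ 5.86 × 44^0.635 ≈ 64.79 kt.
V₂: ΔP = 65, V ≈ 5.86 × 65^0.635 ≈ 83.00 kt.
ΔV over 24 h = 18.21 kt → 24 h equivalent = 18.21 × 24/24 ≈ 18.21 kt.
18 kt < 30 kt ⇒ not rapid intensification.

18 kt, no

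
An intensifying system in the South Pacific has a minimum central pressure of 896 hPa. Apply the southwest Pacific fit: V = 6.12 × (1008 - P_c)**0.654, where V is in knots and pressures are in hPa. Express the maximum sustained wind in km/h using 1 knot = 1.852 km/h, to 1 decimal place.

248.1 km/h

ΔP = 1008 − 896 = 112 hPa.
V ≈ 6.12 × 112^0.654 = 6.12 × 21.887 ≈ 133.949 kt.
133.949 × 1.852 ≈ 248.07 km/h → 248.1 km/h.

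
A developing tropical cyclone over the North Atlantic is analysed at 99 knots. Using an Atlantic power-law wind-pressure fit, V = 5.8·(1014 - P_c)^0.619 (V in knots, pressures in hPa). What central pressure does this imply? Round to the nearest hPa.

ΔP = (V / 5.8)^(1/0.619) = (99/5.8)^1.616.
99/5.8 = 17.069; 17.069^1.616 ≈ 97.87 hPa.
P_c = 1014 − 97.87 = 916.13 ≈ 916 hPa.

916 hPa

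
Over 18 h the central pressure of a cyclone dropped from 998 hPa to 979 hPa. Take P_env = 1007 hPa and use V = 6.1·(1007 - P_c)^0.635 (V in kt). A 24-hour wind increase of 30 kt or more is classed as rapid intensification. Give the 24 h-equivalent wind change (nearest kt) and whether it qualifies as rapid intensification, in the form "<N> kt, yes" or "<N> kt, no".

35 kt, yes

V₁: ΔP = 9, V ≈ 6.1 × 9^0.635 ≈ 24.62 kt.
V₂: ΔP = 28, V ≈ 6.1 × 28^0.635 ≈ 50.61 kt.
ΔV over 18 h = 25.99 kt → 24 h equivalent = 25.99 × 24/18 ≈ 34.65 kt.
35 kt ≥ 30 kt ⇒ rapid intensification.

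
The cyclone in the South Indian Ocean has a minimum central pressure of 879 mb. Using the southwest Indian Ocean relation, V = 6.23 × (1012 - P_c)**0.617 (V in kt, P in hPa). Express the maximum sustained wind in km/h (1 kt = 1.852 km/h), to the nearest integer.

ΔP = 1012 − 879 = 133 mb.
V ≈ 6.23 × 133^0.617 = 6.23 × 20.437 ≈ 127.322 kt.
127.322 × 1.852 ≈ 235.80 km/h → 236 km/h.

236 km/h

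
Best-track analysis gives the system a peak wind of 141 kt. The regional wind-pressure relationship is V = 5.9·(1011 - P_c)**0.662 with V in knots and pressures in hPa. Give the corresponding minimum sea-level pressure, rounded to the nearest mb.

ΔP = (V / 5.9)^(1/0.662) = (141/5.9)^1.511.
141/5.9 = 23.898; 23.898^1.511 ≈ 120.82 mb.
P_c = 1011 − 120.82 = 890.18 ≈ 890 mb.

890 mb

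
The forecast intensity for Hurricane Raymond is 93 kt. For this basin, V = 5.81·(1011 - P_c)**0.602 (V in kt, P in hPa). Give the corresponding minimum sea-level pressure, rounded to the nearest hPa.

911 hPa

ΔP = (V / 5.81)^(1/0.602) = (93/5.81)^1.661.
93/5.81 = 16.007; 16.007^1.661 ≈ 100.12 hPa.
P_c = 1011 − 100.12 = 910.88 ≈ 911 hPa.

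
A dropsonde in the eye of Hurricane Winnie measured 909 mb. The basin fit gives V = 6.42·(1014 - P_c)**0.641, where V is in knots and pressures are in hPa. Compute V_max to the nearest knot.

127 kt

ΔP = 1014 − 909 = 105 mb.
105^0.641 ≈ 19.751.
V ≈ 6.42 × 19.751 ≈ 126.8 kt.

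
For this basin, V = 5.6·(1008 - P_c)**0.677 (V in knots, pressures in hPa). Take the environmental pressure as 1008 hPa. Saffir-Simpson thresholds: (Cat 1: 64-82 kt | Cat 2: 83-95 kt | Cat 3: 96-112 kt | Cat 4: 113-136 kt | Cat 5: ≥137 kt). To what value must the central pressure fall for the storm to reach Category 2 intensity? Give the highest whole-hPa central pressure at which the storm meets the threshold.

Category 2 begins at V = 83 kt.
Required ΔP = (83/5.6)^(1/0.677) = 14.821^1.477 ≈ 53.64 hPa.
P_c ≤ 1008 − 53.64 = 954.36, so the highest integer P_c is 954 hPa.

954 hPa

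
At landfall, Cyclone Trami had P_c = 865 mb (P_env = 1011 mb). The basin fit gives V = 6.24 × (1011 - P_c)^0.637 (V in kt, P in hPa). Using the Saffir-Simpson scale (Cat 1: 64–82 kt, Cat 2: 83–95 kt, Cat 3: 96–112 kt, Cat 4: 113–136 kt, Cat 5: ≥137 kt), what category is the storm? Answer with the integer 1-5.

ΔP = 1011 − 865 = 146 mb.
V ≈ 6.24 × 146^0.637 = 6.24 × 23.92 ≈ 149 kt.
149 kt falls in the Category 5 band.

5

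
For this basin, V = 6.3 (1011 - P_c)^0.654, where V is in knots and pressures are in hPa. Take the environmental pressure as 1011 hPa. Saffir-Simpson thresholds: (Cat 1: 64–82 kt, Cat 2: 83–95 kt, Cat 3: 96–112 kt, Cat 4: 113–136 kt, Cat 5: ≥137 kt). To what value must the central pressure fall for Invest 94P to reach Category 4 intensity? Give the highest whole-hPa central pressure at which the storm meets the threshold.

Category 4 begins at V = 113 kt.
Required ΔP = (113/6.3)^(1/0.654) = 17.937^1.529 ≈ 82.61 hPa.
P_c ≤ 1011 − 82.61 = 928.39, so the highest integer P_c is 928 hPa.

928 hPa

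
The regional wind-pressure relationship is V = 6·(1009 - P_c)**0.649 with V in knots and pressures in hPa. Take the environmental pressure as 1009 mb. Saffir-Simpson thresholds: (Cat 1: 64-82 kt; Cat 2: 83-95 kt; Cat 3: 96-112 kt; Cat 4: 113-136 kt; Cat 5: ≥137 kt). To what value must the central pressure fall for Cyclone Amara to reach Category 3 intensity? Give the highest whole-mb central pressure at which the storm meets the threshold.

Category 3 begins at V = 96 kt.
Required ΔP = (96/6)^(1/0.649) = 16.000^1.541 ≈ 71.67 mb.
P_c ≤ 1009 − 71.67 = 937.33, so the highest integer P_c is 937 mb.

937 mb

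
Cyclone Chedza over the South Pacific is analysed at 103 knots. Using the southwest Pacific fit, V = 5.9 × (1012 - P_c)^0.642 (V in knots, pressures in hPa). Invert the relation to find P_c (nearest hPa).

ΔP = (V / 5.9)^(1/0.642) = (103/5.9)^1.558.
103/5.9 = 17.458; 17.458^1.558 ≈ 86.01 hPa.
P_c = 1012 − 86.01 = 925.99 ≈ 926 hPa.

926 hPa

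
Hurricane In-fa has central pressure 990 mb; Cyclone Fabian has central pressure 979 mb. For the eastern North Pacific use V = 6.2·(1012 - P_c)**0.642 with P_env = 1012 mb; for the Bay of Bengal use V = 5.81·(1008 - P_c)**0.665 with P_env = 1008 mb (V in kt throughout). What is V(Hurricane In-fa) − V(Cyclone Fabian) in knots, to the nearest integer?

Hurricane In-fa: ΔP = 22; V ≈ 6.2 × 22^0.642 ≈ 45.11 kt.
Cyclone Fabian: ΔP = 29; V ≈ 5.81 × 29^0.665 ≈ 54.53 kt.
Difference ≈ 45.11 − 54.53 = -9.42 → -9 kt.

-9 kt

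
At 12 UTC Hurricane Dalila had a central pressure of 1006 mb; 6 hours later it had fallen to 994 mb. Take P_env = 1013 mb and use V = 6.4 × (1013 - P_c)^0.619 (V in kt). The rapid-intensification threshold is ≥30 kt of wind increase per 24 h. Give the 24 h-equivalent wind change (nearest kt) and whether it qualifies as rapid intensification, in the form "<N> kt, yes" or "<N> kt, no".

73 kt, yes

V₁: ΔP = 7, V ≈ 6.4 × 7^0.619 ≈ 21.34 kt.
V₂: ΔP = 19, V ≈ 6.4 × 19^0.619 ≈ 39.60 kt.
ΔV over 6 h = 18.26 kt → 24 h equivalent = 18.26 × 24/6 ≈ 73.04 kt.
73 kt ≥ 30 kt ⇒ rapid intensification.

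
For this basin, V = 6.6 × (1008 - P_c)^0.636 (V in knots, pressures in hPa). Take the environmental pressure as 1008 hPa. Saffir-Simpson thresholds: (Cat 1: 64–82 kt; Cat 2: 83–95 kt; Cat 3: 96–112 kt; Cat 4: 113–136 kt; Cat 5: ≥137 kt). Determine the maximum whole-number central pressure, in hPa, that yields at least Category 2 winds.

954 hPa

Category 2 begins at V = 83 kt.
Required ΔP = (83/6.6)^(1/0.636) = 12.576^1.572 ≈ 53.56 hPa.
P_c ≤ 1008 − 53.56 = 954.44, so the highest integer P_c is 954 hPa.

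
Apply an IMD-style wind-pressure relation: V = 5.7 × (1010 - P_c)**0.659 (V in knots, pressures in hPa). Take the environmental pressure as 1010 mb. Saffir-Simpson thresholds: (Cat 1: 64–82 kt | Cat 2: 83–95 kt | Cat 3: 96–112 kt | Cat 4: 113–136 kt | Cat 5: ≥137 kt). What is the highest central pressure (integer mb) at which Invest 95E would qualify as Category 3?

Category 3 begins at V = 96 kt.
Required ΔP = (96/5.7)^(1/0.659) = 16.842^1.517 ≈ 72.61 mb.
P_c ≤ 1010 − 72.61 = 937.39, so the highest integer P_c is 937 mb.

937 mb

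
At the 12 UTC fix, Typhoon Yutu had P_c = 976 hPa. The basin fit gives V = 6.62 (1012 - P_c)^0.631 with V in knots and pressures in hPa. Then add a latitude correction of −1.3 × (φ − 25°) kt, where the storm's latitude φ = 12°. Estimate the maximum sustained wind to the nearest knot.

80 kt

ΔP = 1012 − 976 = 36 hPa.
36^0.631 ≈ 9.595.
V ≈ 6.62 × 9.595 ≈ 63.5 kt.
Latitude correction: −1.3 × (12 − 25) = 16.9 kt.
Corrected V ≈ 80.4 kt → 80 kt.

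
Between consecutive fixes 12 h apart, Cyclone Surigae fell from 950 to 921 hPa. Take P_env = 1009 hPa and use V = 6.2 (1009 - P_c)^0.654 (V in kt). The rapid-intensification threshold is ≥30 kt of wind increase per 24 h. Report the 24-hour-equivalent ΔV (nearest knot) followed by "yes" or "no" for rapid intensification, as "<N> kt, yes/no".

53 kt, yes

V₁: ΔP = 59, V ≈ 6.2 × 59^0.654 ≈ 89.23 kt.
V₂: ΔP = 88, V ≈ 6.2 × 88^0.654 ≈ 115.90 kt.
ΔV over 12 h = 26.67 kt → 24 h equivalent = 26.67 × 24/12 ≈ 53.34 kt.
53 kt ≥ 30 kt ⇒ rapid intensification.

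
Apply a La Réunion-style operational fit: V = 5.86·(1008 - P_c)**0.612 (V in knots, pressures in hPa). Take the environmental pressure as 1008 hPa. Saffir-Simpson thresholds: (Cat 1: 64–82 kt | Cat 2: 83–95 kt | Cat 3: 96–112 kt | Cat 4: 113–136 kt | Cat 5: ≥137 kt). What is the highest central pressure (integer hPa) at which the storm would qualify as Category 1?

958 hPa

Category 1 begins at V = 64 kt.
Required ΔP = (64/5.86)^(1/0.612) = 10.922^1.634 ≈ 49.72 hPa.
P_c ≤ 1008 − 49.72 = 958.28, so the highest integer P_c is 958 hPa.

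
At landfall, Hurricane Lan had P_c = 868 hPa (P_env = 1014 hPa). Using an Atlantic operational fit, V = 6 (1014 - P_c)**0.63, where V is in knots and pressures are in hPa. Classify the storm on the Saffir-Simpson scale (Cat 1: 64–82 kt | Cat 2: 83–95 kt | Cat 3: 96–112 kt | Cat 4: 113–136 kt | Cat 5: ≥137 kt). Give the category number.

ΔP = 1014 − 868 = 146 hPa.
V ≈ 6 × 146^0.63 = 6 × 23.10 ≈ 139 kt.
139 kt falls in the Category 5 band.

5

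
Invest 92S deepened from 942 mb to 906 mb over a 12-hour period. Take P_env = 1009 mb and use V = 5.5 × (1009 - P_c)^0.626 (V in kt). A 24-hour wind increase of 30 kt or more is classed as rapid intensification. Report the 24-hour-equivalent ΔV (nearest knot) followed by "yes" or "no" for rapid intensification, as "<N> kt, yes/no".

V₁: ΔP = 67, V ≈ 5.5 × 67^0.626 ≈ 76.47 kt.
V₂: ΔP = 103, V ≈ 5.5 × 103^0.626 ≈ 100.09 kt.
ΔV over 12 h = 23.62 kt → 24 h equivalent = 23.62 × 24/12 ≈ 47.24 kt.
47 kt ≥ 30 kt ⇒ rapid intensification.

47 kt, yes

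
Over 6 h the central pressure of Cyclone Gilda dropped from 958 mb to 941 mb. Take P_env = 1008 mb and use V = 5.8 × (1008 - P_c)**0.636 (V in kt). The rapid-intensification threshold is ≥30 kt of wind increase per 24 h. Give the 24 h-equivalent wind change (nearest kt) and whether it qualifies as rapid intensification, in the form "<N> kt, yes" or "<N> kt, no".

V₁: ΔP = 50, V ≈ 5.8 × 50^0.636 ≈ 69.82 kt.
V₂: ΔP = 67, V ≈ 5.8 × 67^0.636 ≈ 84.10 kt.
ΔV over 6 h = 14.28 kt → 24 h equivalent = 14.28 × 24/6 ≈ 57.12 kt.
57 kt ≥ 30 kt ⇒ rapid intensification.

57 kt, yes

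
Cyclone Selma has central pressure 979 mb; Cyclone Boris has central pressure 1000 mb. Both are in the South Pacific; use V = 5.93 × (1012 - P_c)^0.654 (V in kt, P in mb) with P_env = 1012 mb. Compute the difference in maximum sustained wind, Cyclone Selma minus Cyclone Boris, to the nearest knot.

Cyclone Selma: ΔP = 33; V ≈ 5.93 × 33^0.654 ≈ 58.37 kt.
Cyclone Boris: ΔP = 12; V ≈ 5.93 × 12^0.654 ≈ 30.12 kt.
Difference ≈ 58.37 − 30.12 = 28.25 → 28 kt.

28 kt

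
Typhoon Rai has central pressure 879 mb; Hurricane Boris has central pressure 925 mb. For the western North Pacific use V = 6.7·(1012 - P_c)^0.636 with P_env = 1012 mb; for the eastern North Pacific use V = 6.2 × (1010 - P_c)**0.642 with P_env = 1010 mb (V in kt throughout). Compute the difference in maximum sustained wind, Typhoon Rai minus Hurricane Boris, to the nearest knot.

43 kt

Typhoon Rai: ΔP = 133; V ≈ 6.7 × 133^0.636 ≈ 150.26 kt.
Hurricane Boris: ΔP = 85; V ≈ 6.2 × 85^0.642 ≈ 107.42 kt.
Difference ≈ 150.26 − 107.42 = 42.84 → 43 kt.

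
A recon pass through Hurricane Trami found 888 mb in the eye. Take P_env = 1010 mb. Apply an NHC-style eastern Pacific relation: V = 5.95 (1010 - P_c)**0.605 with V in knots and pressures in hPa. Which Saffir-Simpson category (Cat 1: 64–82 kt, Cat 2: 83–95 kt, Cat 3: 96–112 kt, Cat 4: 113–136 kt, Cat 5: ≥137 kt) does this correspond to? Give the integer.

ΔP = 1010 − 888 = 122 mb.
V ≈ 5.95 × 122^0.605 = 5.95 × 18.29 ≈ 109 kt.
109 kt falls in the Category 3 band.

3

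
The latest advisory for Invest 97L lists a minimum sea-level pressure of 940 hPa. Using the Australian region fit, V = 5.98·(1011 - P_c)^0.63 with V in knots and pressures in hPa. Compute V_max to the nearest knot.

88 kt

ΔP = 1011 − 940 = 71 hPa.
71^0.63 ≈ 14.665.
V ≈ 5.98 × 14.665 ≈ 87.7 kt.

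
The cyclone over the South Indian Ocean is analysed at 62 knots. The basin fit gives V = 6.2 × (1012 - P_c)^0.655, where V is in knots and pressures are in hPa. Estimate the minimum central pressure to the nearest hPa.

978 hPa

ΔP = (V / 6.2)^(1/0.655) = (62/6.2)^1.527.
62/6.2 = 10.000; 10.000^1.527 ≈ 33.63 hPa.
P_c = 1012 − 33.63 = 978.37 ≈ 978 hPa.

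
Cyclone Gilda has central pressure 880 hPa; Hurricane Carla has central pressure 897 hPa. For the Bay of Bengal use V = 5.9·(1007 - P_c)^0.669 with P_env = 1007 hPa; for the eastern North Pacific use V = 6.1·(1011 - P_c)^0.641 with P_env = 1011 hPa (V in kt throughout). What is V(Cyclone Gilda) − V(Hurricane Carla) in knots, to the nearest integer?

Cyclone Gilda: ΔP = 127; V ≈ 5.9 × 127^0.669 ≈ 150.76 kt.
Hurricane Carla: ΔP = 114; V ≈ 6.1 × 114^0.641 ≈ 127.00 kt.
Difference ≈ 150.76 − 127.00 = 23.76 → 24 kt.

24 kt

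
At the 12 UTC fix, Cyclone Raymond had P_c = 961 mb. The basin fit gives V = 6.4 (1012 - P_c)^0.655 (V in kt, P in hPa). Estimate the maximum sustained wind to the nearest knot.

ΔP = 1012 − 961 = 51 mb.
51^0.655 ≈ 13.136.
V ≈ 6.4 × 13.136 ≈ 84.1 kt.

84 kt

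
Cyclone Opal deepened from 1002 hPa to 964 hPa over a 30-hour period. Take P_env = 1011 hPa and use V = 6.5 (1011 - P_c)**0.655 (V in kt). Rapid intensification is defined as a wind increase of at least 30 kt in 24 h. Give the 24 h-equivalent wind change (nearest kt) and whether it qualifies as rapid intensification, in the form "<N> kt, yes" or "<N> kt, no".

43 kt, yes

V₁: ΔP = 9, V ≈ 6.5 × 9^0.655 ≈ 27.41 kt.
V₂: ΔP = 47, V ≈ 6.5 × 47^0.655 ≈ 80.94 kt.
ΔV over 30 h = 53.53 kt → 24 h equivalent = 53.53 × 24/30 ≈ 42.82 kt.
43 kt ≥ 30 kt ⇒ rapid intensification.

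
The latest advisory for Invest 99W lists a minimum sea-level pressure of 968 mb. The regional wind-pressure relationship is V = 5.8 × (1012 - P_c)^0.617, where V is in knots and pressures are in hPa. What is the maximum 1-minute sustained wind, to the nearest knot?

60 kt

ΔP = 1012 − 968 = 44 mb.
44^0.617 ≈ 10.328.
V ≈ 5.8 × 10.328 ≈ 59.9 kt.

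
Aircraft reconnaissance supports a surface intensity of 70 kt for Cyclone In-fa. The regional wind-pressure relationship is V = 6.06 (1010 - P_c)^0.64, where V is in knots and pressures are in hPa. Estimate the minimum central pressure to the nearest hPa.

ΔP = (V / 6.06)^(1/0.64) = (70/6.06)^1.562.
70/6.06 = 11.551; 11.551^1.562 ≈ 45.75 hPa.
P_c = 1010 − 45.75 = 964.25 ≈ 964 hPa.

964 hPa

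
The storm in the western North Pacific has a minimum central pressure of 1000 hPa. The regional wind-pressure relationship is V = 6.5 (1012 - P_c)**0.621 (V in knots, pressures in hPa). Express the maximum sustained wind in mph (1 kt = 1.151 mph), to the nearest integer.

35 mph

ΔP = 1012 − 1000 = 12 hPa.
V ≈ 6.5 × 12^0.621 = 6.5 × 4.679 ≈ 30.415 kt.
30.415 × 1.151 ≈ 35.01 mph → 35 mph.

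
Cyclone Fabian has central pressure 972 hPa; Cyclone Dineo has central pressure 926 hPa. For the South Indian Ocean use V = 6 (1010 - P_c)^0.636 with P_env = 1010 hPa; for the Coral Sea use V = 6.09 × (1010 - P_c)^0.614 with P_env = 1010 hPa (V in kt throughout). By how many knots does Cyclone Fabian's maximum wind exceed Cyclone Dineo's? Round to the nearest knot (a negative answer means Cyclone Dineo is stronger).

-32 kt

Cyclone Fabian: ΔP = 38; V ≈ 6 × 38^0.636 ≈ 60.66 kt.
Cyclone Dineo: ΔP = 84; V ≈ 6.09 × 84^0.614 ≈ 92.50 kt.
Difference ≈ 60.66 − 92.50 = -31.84 → -32 kt.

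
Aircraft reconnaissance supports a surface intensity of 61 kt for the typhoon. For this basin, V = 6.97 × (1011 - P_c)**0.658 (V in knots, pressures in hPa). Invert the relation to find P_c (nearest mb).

984 mb

ΔP = (V / 6.97)^(1/0.658) = (61/6.97)^1.520.
61/6.97 = 8.752; 8.752^1.520 ≈ 27.02 mb.
P_c = 1011 − 27.02 = 983.98 ≈ 984 mb.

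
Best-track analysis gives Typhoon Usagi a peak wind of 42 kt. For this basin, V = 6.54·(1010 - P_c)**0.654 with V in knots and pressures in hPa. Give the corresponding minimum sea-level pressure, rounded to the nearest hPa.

993 hPa

ΔP = (V / 6.54)^(1/0.654) = (42/6.54)^1.529.
42/6.54 = 6.422; 6.422^1.529 ≈ 17.18 hPa.
P_c = 1010 − 17.18 = 992.82 ≈ 993 hPa.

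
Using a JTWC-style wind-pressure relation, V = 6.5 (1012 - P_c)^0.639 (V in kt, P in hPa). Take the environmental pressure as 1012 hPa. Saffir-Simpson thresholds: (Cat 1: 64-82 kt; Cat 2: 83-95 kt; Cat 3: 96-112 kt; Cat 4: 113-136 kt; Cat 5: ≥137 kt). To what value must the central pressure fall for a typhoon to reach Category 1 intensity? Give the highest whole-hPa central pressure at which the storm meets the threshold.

Category 1 begins at V = 64 kt.
Required ΔP = (64/6.5)^(1/0.639) = 9.846^1.565 ≈ 35.84 hPa.
P_c ≤ 1012 − 35.84 = 976.16, so the highest integer P_c is 976 hPa.

976 hPa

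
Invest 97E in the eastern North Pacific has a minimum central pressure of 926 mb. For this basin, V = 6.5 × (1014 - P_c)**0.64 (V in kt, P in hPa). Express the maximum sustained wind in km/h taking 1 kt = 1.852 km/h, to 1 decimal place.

ΔP = 1014 − 926 = 88 mb.
V ≈ 6.5 × 88^0.64 = 6.5 × 17.558 ≈ 114.125 kt.
114.125 × 1.852 ≈ 211.36 km/h → 211.4 km/h.

211.4 km/h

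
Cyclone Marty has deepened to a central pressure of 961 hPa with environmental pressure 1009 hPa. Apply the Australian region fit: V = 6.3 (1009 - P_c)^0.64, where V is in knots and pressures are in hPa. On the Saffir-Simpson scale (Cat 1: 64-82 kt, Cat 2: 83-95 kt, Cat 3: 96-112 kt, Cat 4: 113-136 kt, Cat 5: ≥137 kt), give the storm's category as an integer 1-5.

ΔP = 1009 − 961 = 48 hPa.
V ≈ 6.3 × 48^0.64 = 6.3 × 11.91 ≈ 75 kt.
75 kt falls in the Category 1 band.

1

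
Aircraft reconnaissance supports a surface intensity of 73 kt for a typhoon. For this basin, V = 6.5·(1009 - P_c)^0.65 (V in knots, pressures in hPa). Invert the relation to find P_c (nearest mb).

968 mb

ΔP = (V / 6.5)^(1/0.65) = (73/6.5)^1.538.
73/6.5 = 11.231; 11.231^1.538 ≈ 41.31 mb.
P_c = 1009 − 41.31 = 967.69 ≈ 968 mb.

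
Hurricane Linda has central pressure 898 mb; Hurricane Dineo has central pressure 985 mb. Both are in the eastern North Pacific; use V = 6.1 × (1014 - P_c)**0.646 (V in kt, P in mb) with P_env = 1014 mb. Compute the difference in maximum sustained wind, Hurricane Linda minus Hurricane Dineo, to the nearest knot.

Hurricane Linda: ΔP = 116; V ≈ 6.1 × 116^0.646 ≈ 131.51 kt.
Hurricane Dineo: ΔP = 29; V ≈ 6.1 × 29^0.646 ≈ 53.71 kt.
Difference ≈ 131.51 − 53.71 = 77.80 → 78 kt.

78 kt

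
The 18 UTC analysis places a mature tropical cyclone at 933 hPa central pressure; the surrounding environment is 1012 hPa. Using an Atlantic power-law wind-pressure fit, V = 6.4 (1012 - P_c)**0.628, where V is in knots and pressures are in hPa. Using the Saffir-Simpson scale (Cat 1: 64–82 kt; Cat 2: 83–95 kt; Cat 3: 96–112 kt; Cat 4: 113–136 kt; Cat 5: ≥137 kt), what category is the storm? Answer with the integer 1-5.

3

ΔP = 1012 − 933 = 79 hPa.
V ≈ 6.4 × 79^0.628 = 6.4 × 15.55 ≈ 100 kt.
100 kt falls in the Category 3 band.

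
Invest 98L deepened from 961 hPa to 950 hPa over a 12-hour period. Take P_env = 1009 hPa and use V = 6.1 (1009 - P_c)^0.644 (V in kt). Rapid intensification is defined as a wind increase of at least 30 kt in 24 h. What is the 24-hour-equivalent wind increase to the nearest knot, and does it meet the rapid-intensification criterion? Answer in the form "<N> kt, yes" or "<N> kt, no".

V₁: ΔP = 48, V ≈ 6.1 × 48^0.644 ≈ 73.80 kt.
V₂: ΔP = 59, V ≈ 6.1 × 59^0.644 ≈ 84.29 kt.
ΔV over 12 h = 10.49 kt → 24 h equivalent = 10.49 × 24/12 ≈ 20.98 kt.
21 kt < 30 kt ⇒ not rapid intensification.

21 kt, no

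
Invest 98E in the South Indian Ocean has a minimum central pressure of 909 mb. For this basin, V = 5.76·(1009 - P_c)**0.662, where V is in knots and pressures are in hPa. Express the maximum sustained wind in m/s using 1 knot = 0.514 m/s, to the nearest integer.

62 m/s

ΔP = 1009 − 909 = 100 mb.
V ≈ 5.76 × 100^0.662 = 5.76 × 21.086 ≈ 121.457 kt.
121.457 × 0.514 ≈ 62.43 m/s → 62 m/s.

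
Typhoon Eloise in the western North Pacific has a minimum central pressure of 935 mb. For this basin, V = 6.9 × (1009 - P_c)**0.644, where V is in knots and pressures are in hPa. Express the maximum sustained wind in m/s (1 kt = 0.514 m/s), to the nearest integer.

57 m/s

ΔP = 1009 − 935 = 74 mb.
V ≈ 6.9 × 74^0.644 = 6.9 × 15.988 ≈ 110.315 kt.
110.315 × 0.514 ≈ 56.70 m/s → 57 m/s.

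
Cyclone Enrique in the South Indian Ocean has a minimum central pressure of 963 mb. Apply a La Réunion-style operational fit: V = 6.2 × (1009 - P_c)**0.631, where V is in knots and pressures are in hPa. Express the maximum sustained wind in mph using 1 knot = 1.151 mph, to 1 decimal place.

79.9 mph

ΔP = 1009 − 963 = 46 mb.
V ≈ 6.2 × 46^0.631 = 6.2 × 11.200 ≈ 69.437 kt.
69.437 × 1.151 ≈ 79.92 mph → 79.9 mph.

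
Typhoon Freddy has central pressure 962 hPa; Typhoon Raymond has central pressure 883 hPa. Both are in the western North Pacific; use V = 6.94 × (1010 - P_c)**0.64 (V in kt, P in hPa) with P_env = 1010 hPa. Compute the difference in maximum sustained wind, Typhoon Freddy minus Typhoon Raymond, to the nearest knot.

-71 kt

Typhoon Freddy: ΔP = 48; V ≈ 6.94 × 48^0.64 ≈ 82.67 kt.
Typhoon Raymond: ΔP = 127; V ≈ 6.94 × 127^0.64 ≈ 154.10 kt.
Difference ≈ 82.67 − 154.10 = -71.43 → -71 kt.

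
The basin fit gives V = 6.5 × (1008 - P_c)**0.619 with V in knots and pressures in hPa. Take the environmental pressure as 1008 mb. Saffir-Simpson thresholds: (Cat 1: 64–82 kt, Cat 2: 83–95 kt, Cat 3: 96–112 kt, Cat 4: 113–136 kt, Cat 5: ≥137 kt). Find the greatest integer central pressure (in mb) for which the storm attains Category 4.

907 mb

Category 4 begins at V = 113 kt.
Required ΔP = (113/6.5)^(1/0.619) = 17.385^1.616 ≈ 100.81 mb.
P_c ≤ 1008 − 100.81 = 907.19, so the highest integer P_c is 907 mb.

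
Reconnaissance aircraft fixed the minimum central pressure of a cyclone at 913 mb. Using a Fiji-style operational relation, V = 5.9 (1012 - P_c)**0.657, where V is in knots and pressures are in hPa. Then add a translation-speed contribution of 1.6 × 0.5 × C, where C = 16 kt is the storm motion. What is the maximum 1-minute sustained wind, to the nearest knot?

134 kt

ΔP = 1012 − 913 = 99 mb.
99^0.657 ≈ 20.471.
V ≈ 5.9 × 20.471 ≈ 120.8 kt.
Translation term: 1.6 × 0.5 × 16 = 12.8 kt.
Corrected V ≈ 133.6 kt → 134 kt.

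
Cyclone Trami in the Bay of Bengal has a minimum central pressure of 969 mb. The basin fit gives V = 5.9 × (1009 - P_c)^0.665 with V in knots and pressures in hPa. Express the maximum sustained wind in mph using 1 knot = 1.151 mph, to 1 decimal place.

78.9 mph

ΔP = 1009 − 969 = 40 mb.
V ≈ 5.9 × 40^0.665 = 5.9 × 11.624 ≈ 68.584 kt.
68.584 × 1.151 ≈ 78.94 mph → 78.9 mph.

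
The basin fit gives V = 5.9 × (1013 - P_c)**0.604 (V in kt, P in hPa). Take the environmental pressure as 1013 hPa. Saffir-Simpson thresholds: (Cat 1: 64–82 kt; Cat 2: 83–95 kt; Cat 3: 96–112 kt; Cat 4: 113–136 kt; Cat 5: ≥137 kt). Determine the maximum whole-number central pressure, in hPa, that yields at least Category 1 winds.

Category 1 begins at V = 64 kt.
Required ΔP = (64/5.9)^(1/0.604) = 10.847^1.656 ≈ 51.77 hPa.
P_c ≤ 1013 − 51.77 = 961.23, so the highest integer P_c is 961 hPa.

961 hPa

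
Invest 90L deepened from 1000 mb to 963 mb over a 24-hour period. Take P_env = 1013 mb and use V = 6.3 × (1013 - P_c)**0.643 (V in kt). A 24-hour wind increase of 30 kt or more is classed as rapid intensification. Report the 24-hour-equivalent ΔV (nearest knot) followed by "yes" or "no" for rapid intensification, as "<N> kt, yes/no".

V₁: ΔP = 13, V ≈ 6.3 × 13^0.643 ≈ 32.78 kt.
V₂: ΔP = 50, V ≈ 6.3 × 50^0.643 ≈ 77.94 kt.
ΔV over 24 h = 45.16 kt → 24 h equivalent = 45.16 × 24/24 ≈ 45.16 kt.
45 kt ≥ 30 kt ⇒ rapid intensification.

45 kt, yes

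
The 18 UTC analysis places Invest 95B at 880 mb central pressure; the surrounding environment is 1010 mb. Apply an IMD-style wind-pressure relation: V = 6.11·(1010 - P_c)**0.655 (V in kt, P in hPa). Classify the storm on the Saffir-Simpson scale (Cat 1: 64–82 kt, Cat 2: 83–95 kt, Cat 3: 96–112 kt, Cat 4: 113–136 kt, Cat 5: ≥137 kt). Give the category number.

5

ΔP = 1010 − 880 = 130 mb.
V ≈ 6.11 × 130^0.655 = 6.11 × 24.25 ≈ 148 kt.
148 kt falls in the Category 5 band.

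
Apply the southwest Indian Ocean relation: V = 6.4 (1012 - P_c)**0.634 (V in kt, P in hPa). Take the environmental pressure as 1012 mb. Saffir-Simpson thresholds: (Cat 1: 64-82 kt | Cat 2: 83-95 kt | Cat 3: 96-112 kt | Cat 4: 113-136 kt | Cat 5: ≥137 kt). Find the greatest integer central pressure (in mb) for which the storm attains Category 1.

Category 1 begins at V = 64 kt.
Required ΔP = (64/6.4)^(1/0.634) = 10.000^1.577 ≈ 37.78 mb.
P_c ≤ 1012 − 37.78 = 974.22, so the highest integer P_c is 974 mb.

974 mb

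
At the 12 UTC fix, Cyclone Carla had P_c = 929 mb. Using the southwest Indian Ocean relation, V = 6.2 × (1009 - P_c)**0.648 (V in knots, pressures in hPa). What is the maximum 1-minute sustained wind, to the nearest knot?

106 kt

ΔP = 1009 − 929 = 80 mb.
80^0.648 ≈ 17.108.
V ≈ 6.2 × 17.108 ≈ 106.1 kt.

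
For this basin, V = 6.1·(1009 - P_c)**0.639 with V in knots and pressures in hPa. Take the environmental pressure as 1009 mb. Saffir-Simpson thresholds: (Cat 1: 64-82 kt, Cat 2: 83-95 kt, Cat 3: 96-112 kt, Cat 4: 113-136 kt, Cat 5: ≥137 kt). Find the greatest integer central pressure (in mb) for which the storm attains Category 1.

969 mb

Category 1 begins at V = 64 kt.
Required ΔP = (64/6.1)^(1/0.639) = 10.492^1.565 ≈ 39.59 mb.
P_c ≤ 1009 − 39.59 = 969.41, so the highest integer P_c is 969 mb.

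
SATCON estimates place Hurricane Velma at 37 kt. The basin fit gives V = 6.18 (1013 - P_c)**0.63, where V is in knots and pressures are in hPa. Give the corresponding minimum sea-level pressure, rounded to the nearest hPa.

996 hPa

ΔP = (V / 6.18)^(1/0.63) = (37/6.18)^1.587.
37/6.18 = 5.987; 5.987^1.587 ≈ 17.13 hPa.
P_c = 1013 − 17.13 = 995.87 ≈ 996 hPa.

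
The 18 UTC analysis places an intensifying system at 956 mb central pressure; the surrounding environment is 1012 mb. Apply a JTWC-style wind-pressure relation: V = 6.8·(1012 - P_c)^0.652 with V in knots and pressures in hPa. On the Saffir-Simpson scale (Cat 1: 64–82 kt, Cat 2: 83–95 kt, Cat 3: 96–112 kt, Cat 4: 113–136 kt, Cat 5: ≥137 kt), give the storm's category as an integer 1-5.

ΔP = 1012 − 956 = 56 mb.
V ≈ 6.8 × 56^0.652 = 6.8 × 13.80 ≈ 94 kt.
94 kt falls in the Category 2 band.

2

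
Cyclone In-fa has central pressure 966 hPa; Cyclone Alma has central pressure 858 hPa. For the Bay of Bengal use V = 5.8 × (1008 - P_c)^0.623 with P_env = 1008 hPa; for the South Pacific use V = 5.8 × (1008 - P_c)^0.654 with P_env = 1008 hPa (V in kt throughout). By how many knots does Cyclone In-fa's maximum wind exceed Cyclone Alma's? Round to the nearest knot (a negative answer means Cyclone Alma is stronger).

Cyclone In-fa: ΔP = 42; V ≈ 5.8 × 42^0.623 ≈ 59.53 kt.
Cyclone Alma: ΔP = 150; V ≈ 5.8 × 150^0.654 ≈ 153.67 kt.
Difference ≈ 59.53 − 153.67 = -94.14 → -94 kt.

-94 kt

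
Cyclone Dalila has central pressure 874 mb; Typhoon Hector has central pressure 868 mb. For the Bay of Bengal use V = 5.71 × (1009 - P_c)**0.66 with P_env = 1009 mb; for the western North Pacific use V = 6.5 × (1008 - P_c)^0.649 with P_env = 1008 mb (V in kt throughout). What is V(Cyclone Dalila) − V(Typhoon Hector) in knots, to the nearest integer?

Cyclone Dalila: ΔP = 135; V ≈ 5.71 × 135^0.66 ≈ 145.43 kt.
Typhoon Hector: ΔP = 140; V ≈ 6.5 × 140^0.649 ≈ 160.60 kt.
Difference ≈ 145.43 − 160.60 = -15.17 → -15 kt.

-15 kt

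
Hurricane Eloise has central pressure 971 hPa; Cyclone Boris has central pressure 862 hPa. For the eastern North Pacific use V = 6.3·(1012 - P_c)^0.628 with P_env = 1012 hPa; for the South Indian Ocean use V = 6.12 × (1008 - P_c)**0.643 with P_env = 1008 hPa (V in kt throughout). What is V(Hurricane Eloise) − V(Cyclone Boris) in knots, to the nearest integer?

-86 kt

Hurricane Eloise: ΔP = 41; V ≈ 6.3 × 41^0.628 ≈ 64.89 kt.
Cyclone Boris: ΔP = 146; V ≈ 6.12 × 146^0.643 ≈ 150.81 kt.
Difference ≈ 64.89 − 150.81 = -85.92 → -86 kt.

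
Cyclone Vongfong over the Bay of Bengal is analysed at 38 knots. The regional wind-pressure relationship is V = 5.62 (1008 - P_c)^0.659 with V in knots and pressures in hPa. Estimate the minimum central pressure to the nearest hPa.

990 hPa

ΔP = (V / 5.62)^(1/0.659) = (38/5.62)^1.517.
38/5.62 = 6.762; 6.762^1.517 ≈ 18.18 hPa.
P_c = 1008 − 18.18 = 989.82 ≈ 990 hPa.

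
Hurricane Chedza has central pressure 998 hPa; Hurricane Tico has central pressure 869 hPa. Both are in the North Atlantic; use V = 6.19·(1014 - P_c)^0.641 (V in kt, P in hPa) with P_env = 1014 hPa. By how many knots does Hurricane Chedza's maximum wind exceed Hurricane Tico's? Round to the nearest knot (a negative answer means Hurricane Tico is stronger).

Hurricane Chedza: ΔP = 16; V ≈ 6.19 × 16^0.641 ≈ 36.60 kt.
Hurricane Tico: ΔP = 145; V ≈ 6.19 × 145^0.641 ≈ 150.36 kt.
Difference ≈ 36.60 − 150.36 = -113.76 → -114 kt.

-114 kt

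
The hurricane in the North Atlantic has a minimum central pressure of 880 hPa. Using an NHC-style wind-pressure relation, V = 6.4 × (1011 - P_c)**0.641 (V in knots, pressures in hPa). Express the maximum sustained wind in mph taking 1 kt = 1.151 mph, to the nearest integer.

168 mph

ΔP = 1011 − 880 = 131 hPa.
V ≈ 6.4 × 131^0.641 = 6.4 × 22.760 ≈ 145.664 kt.
145.664 × 1.151 ≈ 167.66 mph → 168 mph.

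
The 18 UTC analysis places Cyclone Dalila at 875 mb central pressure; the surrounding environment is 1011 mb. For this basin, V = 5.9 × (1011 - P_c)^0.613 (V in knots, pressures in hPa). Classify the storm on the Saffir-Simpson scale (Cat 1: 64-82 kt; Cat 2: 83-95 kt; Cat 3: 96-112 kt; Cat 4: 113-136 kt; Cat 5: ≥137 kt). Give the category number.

ΔP = 1011 − 875 = 136 mb.
V ≈ 5.9 × 136^0.613 = 5.9 × 20.32 ≈ 120 kt.
120 kt falls in the Category 4 band.

4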